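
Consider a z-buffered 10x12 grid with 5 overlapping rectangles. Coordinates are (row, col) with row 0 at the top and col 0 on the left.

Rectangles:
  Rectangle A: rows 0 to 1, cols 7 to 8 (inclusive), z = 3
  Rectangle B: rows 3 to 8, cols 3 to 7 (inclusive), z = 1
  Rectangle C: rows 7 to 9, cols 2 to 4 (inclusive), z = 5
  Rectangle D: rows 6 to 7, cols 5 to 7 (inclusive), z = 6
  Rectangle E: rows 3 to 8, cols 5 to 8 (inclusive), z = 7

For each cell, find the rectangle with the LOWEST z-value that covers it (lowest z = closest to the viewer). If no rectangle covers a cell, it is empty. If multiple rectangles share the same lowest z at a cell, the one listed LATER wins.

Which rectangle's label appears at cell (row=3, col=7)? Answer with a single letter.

Answer: B

Derivation:
Check cell (3,7):
  A: rows 0-1 cols 7-8 -> outside (row miss)
  B: rows 3-8 cols 3-7 z=1 -> covers; best now B (z=1)
  C: rows 7-9 cols 2-4 -> outside (row miss)
  D: rows 6-7 cols 5-7 -> outside (row miss)
  E: rows 3-8 cols 5-8 z=7 -> covers; best now B (z=1)
Winner: B at z=1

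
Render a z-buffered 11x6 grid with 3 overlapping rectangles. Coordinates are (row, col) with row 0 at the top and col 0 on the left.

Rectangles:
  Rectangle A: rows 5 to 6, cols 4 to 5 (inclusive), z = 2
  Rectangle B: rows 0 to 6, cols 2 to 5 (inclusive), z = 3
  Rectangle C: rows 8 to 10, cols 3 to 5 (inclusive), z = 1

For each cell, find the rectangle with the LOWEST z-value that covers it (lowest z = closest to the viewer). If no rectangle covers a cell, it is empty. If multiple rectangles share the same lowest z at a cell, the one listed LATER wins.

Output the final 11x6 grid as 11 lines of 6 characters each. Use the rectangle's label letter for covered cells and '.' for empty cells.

..BBBB
..BBBB
..BBBB
..BBBB
..BBBB
..BBAA
..BBAA
......
...CCC
...CCC
...CCC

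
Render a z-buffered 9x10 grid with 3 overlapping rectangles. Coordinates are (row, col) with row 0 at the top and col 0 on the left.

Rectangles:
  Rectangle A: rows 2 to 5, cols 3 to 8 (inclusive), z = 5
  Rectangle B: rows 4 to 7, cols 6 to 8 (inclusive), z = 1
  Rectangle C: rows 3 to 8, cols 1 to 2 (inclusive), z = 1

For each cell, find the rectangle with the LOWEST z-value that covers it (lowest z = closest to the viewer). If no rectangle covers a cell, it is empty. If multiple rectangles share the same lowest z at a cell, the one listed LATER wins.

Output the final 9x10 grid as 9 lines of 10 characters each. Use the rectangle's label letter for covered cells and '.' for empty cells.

..........
..........
...AAAAAA.
.CCAAAAAA.
.CCAAABBB.
.CCAAABBB.
.CC...BBB.
.CC...BBB.
.CC.......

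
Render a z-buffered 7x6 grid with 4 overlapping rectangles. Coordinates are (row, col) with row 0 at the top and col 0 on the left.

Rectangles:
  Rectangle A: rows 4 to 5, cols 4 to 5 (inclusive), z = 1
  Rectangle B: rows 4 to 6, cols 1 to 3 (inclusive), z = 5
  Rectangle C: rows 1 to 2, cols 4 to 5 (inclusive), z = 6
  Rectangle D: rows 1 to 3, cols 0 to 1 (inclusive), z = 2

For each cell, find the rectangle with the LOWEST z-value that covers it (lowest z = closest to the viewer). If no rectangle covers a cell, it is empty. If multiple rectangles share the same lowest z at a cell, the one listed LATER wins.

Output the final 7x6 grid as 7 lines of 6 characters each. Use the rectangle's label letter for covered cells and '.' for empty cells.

......
DD..CC
DD..CC
DD....
.BBBAA
.BBBAA
.BBB..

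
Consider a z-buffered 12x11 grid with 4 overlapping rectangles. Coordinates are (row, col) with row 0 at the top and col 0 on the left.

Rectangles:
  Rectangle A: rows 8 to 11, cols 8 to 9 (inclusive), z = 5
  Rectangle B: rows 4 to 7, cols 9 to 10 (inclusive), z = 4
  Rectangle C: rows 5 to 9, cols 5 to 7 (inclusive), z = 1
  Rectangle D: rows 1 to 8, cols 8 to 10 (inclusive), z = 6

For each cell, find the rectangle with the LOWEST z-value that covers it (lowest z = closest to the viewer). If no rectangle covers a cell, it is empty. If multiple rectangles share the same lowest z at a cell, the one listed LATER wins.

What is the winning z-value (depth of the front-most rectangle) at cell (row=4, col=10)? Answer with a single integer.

Answer: 4

Derivation:
Check cell (4,10):
  A: rows 8-11 cols 8-9 -> outside (row miss)
  B: rows 4-7 cols 9-10 z=4 -> covers; best now B (z=4)
  C: rows 5-9 cols 5-7 -> outside (row miss)
  D: rows 1-8 cols 8-10 z=6 -> covers; best now B (z=4)
Winner: B at z=4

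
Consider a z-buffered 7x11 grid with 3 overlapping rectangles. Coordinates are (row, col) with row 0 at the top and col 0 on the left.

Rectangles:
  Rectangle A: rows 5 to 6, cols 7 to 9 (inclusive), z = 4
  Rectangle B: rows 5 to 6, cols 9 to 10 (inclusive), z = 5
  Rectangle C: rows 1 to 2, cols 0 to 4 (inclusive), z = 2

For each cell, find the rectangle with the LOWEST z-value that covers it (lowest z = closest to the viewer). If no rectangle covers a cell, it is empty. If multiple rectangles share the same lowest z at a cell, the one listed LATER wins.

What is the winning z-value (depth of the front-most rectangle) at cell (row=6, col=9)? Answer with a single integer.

Answer: 4

Derivation:
Check cell (6,9):
  A: rows 5-6 cols 7-9 z=4 -> covers; best now A (z=4)
  B: rows 5-6 cols 9-10 z=5 -> covers; best now A (z=4)
  C: rows 1-2 cols 0-4 -> outside (row miss)
Winner: A at z=4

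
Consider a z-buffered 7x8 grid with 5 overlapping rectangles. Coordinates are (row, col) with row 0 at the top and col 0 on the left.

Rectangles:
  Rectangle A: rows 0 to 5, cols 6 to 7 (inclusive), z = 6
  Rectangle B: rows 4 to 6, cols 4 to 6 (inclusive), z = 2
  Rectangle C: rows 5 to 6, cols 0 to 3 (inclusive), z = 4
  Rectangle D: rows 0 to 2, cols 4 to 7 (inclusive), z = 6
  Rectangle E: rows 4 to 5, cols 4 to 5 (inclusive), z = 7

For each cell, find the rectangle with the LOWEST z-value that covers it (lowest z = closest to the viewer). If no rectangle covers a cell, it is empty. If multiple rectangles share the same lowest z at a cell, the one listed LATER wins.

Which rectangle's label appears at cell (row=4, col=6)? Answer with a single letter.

Check cell (4,6):
  A: rows 0-5 cols 6-7 z=6 -> covers; best now A (z=6)
  B: rows 4-6 cols 4-6 z=2 -> covers; best now B (z=2)
  C: rows 5-6 cols 0-3 -> outside (row miss)
  D: rows 0-2 cols 4-7 -> outside (row miss)
  E: rows 4-5 cols 4-5 -> outside (col miss)
Winner: B at z=2

Answer: B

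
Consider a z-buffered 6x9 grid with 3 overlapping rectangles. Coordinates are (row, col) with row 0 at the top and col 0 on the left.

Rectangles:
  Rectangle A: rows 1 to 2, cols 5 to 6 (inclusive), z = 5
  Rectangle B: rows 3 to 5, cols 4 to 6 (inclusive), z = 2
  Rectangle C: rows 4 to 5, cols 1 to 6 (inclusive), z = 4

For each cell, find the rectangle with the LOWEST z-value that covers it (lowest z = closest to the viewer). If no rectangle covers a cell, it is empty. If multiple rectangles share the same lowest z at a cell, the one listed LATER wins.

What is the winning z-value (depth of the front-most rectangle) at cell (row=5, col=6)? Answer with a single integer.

Answer: 2

Derivation:
Check cell (5,6):
  A: rows 1-2 cols 5-6 -> outside (row miss)
  B: rows 3-5 cols 4-6 z=2 -> covers; best now B (z=2)
  C: rows 4-5 cols 1-6 z=4 -> covers; best now B (z=2)
Winner: B at z=2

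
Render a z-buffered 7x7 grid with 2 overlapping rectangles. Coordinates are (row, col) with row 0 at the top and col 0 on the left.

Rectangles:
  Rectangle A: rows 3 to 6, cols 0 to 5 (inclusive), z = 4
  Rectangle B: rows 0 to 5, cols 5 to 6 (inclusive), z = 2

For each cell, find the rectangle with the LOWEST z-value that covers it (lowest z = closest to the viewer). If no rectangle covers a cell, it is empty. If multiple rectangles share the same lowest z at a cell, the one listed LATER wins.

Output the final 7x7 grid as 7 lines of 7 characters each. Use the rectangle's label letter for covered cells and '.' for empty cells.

.....BB
.....BB
.....BB
AAAAABB
AAAAABB
AAAAABB
AAAAAA.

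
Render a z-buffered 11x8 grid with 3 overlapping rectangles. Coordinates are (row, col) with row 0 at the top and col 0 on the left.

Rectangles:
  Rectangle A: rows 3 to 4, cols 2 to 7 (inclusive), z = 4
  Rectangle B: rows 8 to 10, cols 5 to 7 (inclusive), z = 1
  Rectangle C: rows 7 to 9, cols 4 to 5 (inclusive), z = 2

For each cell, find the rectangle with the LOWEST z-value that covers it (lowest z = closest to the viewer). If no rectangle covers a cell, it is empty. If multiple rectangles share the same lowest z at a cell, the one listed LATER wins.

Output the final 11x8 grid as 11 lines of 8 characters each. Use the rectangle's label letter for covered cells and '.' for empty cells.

........
........
........
..AAAAAA
..AAAAAA
........
........
....CC..
....CBBB
....CBBB
.....BBB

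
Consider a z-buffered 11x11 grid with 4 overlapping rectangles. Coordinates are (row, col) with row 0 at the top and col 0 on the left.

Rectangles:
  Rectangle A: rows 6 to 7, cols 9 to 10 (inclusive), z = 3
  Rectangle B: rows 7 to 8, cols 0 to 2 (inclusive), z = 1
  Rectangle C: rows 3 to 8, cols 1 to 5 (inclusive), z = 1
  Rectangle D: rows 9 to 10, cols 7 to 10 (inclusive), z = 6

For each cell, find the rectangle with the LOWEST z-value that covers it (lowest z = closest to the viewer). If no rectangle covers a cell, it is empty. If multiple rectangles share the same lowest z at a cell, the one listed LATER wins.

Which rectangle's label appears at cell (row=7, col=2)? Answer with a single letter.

Answer: C

Derivation:
Check cell (7,2):
  A: rows 6-7 cols 9-10 -> outside (col miss)
  B: rows 7-8 cols 0-2 z=1 -> covers; best now B (z=1)
  C: rows 3-8 cols 1-5 z=1 -> covers; best now C (z=1)
  D: rows 9-10 cols 7-10 -> outside (row miss)
Winner: C at z=1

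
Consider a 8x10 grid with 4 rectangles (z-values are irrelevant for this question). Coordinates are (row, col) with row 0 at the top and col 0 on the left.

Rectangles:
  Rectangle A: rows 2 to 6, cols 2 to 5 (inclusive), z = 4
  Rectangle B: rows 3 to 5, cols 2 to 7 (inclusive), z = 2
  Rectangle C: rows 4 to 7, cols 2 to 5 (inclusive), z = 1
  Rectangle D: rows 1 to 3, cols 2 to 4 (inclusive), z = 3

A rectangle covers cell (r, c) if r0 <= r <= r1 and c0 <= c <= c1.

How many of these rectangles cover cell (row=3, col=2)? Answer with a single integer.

Answer: 3

Derivation:
Check cell (3,2):
  A: rows 2-6 cols 2-5 -> covers
  B: rows 3-5 cols 2-7 -> covers
  C: rows 4-7 cols 2-5 -> outside (row miss)
  D: rows 1-3 cols 2-4 -> covers
Count covering = 3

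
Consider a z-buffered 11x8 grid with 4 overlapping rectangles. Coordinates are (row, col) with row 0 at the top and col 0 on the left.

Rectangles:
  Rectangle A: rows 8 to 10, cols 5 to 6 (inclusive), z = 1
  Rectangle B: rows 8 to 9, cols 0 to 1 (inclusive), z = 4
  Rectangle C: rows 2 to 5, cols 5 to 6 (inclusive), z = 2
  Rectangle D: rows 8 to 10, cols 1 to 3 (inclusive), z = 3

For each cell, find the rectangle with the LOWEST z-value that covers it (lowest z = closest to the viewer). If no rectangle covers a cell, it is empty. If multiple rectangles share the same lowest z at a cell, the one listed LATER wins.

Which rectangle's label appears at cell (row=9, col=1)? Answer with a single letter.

Check cell (9,1):
  A: rows 8-10 cols 5-6 -> outside (col miss)
  B: rows 8-9 cols 0-1 z=4 -> covers; best now B (z=4)
  C: rows 2-5 cols 5-6 -> outside (row miss)
  D: rows 8-10 cols 1-3 z=3 -> covers; best now D (z=3)
Winner: D at z=3

Answer: D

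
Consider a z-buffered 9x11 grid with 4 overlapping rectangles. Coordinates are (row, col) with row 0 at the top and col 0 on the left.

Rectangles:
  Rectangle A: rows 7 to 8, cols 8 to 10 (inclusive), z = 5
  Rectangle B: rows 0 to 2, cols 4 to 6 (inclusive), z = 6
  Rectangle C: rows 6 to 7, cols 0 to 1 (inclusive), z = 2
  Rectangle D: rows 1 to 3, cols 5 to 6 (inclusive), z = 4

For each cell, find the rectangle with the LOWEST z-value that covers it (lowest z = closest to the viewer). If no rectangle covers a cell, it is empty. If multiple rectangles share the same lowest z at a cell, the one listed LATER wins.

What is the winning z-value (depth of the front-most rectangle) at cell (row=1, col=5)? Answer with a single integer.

Check cell (1,5):
  A: rows 7-8 cols 8-10 -> outside (row miss)
  B: rows 0-2 cols 4-6 z=6 -> covers; best now B (z=6)
  C: rows 6-7 cols 0-1 -> outside (row miss)
  D: rows 1-3 cols 5-6 z=4 -> covers; best now D (z=4)
Winner: D at z=4

Answer: 4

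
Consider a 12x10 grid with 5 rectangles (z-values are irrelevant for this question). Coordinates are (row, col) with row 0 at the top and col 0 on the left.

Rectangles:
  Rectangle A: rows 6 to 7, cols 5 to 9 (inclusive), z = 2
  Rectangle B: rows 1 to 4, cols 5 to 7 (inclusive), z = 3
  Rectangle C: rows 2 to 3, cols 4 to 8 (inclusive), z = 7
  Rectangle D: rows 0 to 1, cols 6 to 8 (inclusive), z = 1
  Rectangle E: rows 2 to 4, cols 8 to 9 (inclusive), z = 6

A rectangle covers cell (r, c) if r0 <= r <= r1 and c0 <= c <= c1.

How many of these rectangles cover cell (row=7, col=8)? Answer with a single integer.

Answer: 1

Derivation:
Check cell (7,8):
  A: rows 6-7 cols 5-9 -> covers
  B: rows 1-4 cols 5-7 -> outside (row miss)
  C: rows 2-3 cols 4-8 -> outside (row miss)
  D: rows 0-1 cols 6-8 -> outside (row miss)
  E: rows 2-4 cols 8-9 -> outside (row miss)
Count covering = 1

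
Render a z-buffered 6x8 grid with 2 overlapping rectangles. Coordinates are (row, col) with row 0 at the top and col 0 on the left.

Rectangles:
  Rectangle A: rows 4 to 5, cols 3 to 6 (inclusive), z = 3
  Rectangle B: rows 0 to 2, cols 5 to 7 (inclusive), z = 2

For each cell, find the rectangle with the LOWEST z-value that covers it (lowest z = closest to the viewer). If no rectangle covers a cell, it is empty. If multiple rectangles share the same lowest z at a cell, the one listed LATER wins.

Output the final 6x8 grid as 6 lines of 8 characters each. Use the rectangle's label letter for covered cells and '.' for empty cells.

.....BBB
.....BBB
.....BBB
........
...AAAA.
...AAAA.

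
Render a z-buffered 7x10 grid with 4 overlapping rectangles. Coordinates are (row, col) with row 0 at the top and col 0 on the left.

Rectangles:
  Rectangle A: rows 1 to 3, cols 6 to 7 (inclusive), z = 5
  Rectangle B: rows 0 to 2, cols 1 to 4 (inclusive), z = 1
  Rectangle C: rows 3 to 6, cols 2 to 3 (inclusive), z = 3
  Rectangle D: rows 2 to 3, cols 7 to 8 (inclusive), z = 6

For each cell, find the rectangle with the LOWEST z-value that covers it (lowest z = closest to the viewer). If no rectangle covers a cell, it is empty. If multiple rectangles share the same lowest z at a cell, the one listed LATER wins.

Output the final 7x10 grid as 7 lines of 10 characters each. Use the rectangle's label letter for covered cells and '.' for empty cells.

.BBBB.....
.BBBB.AA..
.BBBB.AAD.
..CC..AAD.
..CC......
..CC......
..CC......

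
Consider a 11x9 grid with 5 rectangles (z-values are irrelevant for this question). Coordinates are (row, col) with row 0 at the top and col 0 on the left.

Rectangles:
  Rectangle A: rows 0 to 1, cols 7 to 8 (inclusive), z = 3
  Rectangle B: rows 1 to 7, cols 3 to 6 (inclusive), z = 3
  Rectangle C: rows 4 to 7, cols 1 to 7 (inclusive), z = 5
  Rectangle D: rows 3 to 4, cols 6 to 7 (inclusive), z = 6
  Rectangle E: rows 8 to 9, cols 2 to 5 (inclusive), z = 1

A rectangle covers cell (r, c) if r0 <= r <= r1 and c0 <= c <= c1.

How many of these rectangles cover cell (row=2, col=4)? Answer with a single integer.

Check cell (2,4):
  A: rows 0-1 cols 7-8 -> outside (row miss)
  B: rows 1-7 cols 3-6 -> covers
  C: rows 4-7 cols 1-7 -> outside (row miss)
  D: rows 3-4 cols 6-7 -> outside (row miss)
  E: rows 8-9 cols 2-5 -> outside (row miss)
Count covering = 1

Answer: 1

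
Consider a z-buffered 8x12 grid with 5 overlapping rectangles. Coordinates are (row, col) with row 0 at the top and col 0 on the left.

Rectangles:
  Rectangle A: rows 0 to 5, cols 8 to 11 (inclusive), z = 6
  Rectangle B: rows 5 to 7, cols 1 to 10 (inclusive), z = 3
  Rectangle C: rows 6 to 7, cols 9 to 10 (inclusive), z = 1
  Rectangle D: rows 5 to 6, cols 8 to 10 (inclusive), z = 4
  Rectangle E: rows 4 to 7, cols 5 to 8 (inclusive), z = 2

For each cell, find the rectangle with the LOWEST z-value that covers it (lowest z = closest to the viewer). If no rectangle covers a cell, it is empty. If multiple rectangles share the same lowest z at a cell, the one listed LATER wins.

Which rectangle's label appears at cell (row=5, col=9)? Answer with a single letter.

Check cell (5,9):
  A: rows 0-5 cols 8-11 z=6 -> covers; best now A (z=6)
  B: rows 5-7 cols 1-10 z=3 -> covers; best now B (z=3)
  C: rows 6-7 cols 9-10 -> outside (row miss)
  D: rows 5-6 cols 8-10 z=4 -> covers; best now B (z=3)
  E: rows 4-7 cols 5-8 -> outside (col miss)
Winner: B at z=3

Answer: B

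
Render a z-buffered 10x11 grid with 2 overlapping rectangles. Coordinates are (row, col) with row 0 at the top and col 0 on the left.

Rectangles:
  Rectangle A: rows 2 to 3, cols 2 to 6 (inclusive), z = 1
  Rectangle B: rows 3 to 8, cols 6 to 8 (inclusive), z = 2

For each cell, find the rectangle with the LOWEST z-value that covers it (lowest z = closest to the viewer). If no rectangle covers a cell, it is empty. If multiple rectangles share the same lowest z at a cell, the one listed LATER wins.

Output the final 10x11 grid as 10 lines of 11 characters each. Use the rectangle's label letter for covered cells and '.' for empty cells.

...........
...........
..AAAAA....
..AAAAABB..
......BBB..
......BBB..
......BBB..
......BBB..
......BBB..
...........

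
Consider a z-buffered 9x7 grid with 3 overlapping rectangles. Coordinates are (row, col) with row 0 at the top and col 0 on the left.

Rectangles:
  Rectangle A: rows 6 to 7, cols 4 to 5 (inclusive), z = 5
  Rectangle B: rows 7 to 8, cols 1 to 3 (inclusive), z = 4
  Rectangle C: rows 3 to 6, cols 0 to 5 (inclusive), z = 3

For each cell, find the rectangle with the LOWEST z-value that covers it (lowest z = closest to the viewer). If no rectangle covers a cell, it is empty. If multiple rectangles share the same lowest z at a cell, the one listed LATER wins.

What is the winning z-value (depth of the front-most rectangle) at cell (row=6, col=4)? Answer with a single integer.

Check cell (6,4):
  A: rows 6-7 cols 4-5 z=5 -> covers; best now A (z=5)
  B: rows 7-8 cols 1-3 -> outside (row miss)
  C: rows 3-6 cols 0-5 z=3 -> covers; best now C (z=3)
Winner: C at z=3

Answer: 3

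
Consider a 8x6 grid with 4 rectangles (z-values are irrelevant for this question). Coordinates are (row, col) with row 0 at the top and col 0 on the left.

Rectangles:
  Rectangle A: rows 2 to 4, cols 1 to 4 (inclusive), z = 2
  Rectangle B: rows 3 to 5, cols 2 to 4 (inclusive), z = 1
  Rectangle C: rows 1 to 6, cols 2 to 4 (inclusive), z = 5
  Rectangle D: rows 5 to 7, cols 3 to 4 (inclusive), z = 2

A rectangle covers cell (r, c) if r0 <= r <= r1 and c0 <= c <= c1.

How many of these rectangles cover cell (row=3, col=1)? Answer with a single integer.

Answer: 1

Derivation:
Check cell (3,1):
  A: rows 2-4 cols 1-4 -> covers
  B: rows 3-5 cols 2-4 -> outside (col miss)
  C: rows 1-6 cols 2-4 -> outside (col miss)
  D: rows 5-7 cols 3-4 -> outside (row miss)
Count covering = 1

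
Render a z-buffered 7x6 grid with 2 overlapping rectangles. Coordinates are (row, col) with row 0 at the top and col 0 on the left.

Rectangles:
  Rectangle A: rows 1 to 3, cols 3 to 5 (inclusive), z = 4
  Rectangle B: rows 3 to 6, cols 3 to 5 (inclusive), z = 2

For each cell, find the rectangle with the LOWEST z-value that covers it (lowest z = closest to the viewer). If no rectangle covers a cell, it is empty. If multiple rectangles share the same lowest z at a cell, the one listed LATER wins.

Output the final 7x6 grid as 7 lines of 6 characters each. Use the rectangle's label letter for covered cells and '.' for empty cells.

......
...AAA
...AAA
...BBB
...BBB
...BBB
...BBB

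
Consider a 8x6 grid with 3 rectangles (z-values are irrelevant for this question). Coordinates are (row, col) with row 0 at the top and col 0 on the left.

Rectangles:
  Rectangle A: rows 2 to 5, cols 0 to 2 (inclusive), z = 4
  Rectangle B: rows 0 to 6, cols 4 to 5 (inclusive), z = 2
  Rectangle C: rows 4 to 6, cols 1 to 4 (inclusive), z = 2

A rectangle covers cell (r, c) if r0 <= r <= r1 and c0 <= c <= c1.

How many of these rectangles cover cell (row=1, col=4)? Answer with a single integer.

Answer: 1

Derivation:
Check cell (1,4):
  A: rows 2-5 cols 0-2 -> outside (row miss)
  B: rows 0-6 cols 4-5 -> covers
  C: rows 4-6 cols 1-4 -> outside (row miss)
Count covering = 1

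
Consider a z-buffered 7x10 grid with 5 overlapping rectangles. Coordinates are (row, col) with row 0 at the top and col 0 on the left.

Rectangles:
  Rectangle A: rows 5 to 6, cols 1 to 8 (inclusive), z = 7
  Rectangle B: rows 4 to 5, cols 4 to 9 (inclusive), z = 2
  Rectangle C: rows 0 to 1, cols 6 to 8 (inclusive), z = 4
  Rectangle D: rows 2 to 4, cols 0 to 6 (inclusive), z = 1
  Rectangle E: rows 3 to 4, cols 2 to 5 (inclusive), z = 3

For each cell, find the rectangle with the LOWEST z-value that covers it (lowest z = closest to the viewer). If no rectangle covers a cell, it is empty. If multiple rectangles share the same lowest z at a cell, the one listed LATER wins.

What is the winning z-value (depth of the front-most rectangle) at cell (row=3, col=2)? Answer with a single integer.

Check cell (3,2):
  A: rows 5-6 cols 1-8 -> outside (row miss)
  B: rows 4-5 cols 4-9 -> outside (row miss)
  C: rows 0-1 cols 6-8 -> outside (row miss)
  D: rows 2-4 cols 0-6 z=1 -> covers; best now D (z=1)
  E: rows 3-4 cols 2-5 z=3 -> covers; best now D (z=1)
Winner: D at z=1

Answer: 1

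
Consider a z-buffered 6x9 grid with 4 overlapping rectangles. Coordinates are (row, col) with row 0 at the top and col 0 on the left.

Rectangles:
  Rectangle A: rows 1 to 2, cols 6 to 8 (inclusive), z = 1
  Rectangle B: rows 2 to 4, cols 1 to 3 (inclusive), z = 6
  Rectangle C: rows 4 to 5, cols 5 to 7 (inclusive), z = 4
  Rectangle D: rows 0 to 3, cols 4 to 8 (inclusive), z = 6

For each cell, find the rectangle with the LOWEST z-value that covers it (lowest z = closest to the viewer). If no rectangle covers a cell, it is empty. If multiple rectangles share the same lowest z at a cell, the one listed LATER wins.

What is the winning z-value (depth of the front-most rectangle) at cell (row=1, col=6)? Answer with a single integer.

Check cell (1,6):
  A: rows 1-2 cols 6-8 z=1 -> covers; best now A (z=1)
  B: rows 2-4 cols 1-3 -> outside (row miss)
  C: rows 4-5 cols 5-7 -> outside (row miss)
  D: rows 0-3 cols 4-8 z=6 -> covers; best now A (z=1)
Winner: A at z=1

Answer: 1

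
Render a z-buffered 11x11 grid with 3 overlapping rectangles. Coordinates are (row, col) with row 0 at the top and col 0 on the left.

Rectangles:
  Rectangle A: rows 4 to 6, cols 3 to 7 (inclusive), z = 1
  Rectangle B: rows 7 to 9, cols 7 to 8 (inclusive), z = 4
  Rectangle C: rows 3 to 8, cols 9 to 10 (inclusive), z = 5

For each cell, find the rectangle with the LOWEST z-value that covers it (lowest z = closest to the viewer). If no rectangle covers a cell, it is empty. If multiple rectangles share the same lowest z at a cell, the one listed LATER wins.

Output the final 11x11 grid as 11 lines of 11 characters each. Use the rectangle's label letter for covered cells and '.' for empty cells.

...........
...........
...........
.........CC
...AAAAA.CC
...AAAAA.CC
...AAAAA.CC
.......BBCC
.......BBCC
.......BB..
...........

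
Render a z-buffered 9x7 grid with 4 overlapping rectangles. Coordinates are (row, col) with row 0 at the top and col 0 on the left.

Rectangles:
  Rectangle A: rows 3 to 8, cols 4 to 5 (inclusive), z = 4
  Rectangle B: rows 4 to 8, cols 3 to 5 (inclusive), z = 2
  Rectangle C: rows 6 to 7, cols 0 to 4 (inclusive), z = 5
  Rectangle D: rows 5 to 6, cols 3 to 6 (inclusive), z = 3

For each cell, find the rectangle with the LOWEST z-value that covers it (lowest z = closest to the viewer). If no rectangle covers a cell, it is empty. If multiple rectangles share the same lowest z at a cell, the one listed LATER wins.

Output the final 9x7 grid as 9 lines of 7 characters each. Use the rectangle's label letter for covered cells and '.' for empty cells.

.......
.......
.......
....AA.
...BBB.
...BBBD
CCCBBBD
CCCBBB.
...BBB.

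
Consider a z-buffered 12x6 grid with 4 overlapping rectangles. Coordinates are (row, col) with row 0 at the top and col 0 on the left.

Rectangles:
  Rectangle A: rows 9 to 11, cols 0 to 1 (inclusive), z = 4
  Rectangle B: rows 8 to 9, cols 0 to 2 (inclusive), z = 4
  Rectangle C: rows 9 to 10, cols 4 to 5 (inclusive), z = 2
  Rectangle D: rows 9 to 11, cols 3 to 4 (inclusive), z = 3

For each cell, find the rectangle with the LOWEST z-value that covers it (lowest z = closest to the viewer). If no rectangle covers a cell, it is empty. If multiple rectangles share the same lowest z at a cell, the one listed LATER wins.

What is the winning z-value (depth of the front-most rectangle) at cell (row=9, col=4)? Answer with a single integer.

Check cell (9,4):
  A: rows 9-11 cols 0-1 -> outside (col miss)
  B: rows 8-9 cols 0-2 -> outside (col miss)
  C: rows 9-10 cols 4-5 z=2 -> covers; best now C (z=2)
  D: rows 9-11 cols 3-4 z=3 -> covers; best now C (z=2)
Winner: C at z=2

Answer: 2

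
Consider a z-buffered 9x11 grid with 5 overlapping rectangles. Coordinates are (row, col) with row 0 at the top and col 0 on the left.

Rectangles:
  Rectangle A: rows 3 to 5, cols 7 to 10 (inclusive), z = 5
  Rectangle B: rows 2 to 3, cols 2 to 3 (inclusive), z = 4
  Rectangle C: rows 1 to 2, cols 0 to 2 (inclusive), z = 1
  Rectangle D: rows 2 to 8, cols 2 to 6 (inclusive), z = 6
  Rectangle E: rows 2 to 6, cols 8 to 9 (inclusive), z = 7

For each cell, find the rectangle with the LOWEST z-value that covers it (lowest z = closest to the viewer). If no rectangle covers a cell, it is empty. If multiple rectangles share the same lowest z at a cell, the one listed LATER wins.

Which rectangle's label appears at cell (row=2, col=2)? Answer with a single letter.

Answer: C

Derivation:
Check cell (2,2):
  A: rows 3-5 cols 7-10 -> outside (row miss)
  B: rows 2-3 cols 2-3 z=4 -> covers; best now B (z=4)
  C: rows 1-2 cols 0-2 z=1 -> covers; best now C (z=1)
  D: rows 2-8 cols 2-6 z=6 -> covers; best now C (z=1)
  E: rows 2-6 cols 8-9 -> outside (col miss)
Winner: C at z=1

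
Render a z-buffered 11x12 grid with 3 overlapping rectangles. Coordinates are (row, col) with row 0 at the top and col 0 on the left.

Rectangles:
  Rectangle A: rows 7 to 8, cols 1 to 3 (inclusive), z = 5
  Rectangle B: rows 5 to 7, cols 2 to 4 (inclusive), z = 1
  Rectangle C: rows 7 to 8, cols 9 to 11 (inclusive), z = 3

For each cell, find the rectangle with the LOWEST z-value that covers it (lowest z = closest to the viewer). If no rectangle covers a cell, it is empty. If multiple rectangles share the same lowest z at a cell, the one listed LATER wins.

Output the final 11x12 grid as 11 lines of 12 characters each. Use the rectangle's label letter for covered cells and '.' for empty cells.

............
............
............
............
............
..BBB.......
..BBB.......
.ABBB....CCC
.AAA.....CCC
............
............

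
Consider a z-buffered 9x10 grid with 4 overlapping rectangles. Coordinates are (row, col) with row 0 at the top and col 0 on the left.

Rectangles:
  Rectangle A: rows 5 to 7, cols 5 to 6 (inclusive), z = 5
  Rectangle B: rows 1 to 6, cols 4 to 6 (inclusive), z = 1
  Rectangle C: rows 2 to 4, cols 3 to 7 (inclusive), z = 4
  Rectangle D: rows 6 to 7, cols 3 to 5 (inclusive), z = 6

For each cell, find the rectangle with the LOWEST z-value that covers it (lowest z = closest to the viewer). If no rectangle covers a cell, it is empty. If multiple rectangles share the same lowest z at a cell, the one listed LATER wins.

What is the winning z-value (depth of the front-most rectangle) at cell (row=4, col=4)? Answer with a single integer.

Check cell (4,4):
  A: rows 5-7 cols 5-6 -> outside (row miss)
  B: rows 1-6 cols 4-6 z=1 -> covers; best now B (z=1)
  C: rows 2-4 cols 3-7 z=4 -> covers; best now B (z=1)
  D: rows 6-7 cols 3-5 -> outside (row miss)
Winner: B at z=1

Answer: 1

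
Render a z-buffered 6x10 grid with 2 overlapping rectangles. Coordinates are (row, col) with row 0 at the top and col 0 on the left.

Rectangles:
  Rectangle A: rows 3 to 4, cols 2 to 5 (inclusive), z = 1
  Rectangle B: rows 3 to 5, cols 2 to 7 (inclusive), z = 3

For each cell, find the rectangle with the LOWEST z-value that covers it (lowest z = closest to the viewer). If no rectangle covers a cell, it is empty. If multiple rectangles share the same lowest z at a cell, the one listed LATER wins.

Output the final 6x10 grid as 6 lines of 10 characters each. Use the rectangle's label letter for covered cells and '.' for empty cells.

..........
..........
..........
..AAAABB..
..AAAABB..
..BBBBBB..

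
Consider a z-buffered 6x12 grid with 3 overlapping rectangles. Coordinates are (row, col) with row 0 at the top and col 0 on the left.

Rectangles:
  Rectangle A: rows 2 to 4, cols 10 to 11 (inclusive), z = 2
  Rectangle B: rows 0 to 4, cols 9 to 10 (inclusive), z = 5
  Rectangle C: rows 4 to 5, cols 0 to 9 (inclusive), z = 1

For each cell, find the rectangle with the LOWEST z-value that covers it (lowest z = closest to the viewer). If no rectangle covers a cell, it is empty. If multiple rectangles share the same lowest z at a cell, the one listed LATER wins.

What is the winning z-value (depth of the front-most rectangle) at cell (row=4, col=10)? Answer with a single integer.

Answer: 2

Derivation:
Check cell (4,10):
  A: rows 2-4 cols 10-11 z=2 -> covers; best now A (z=2)
  B: rows 0-4 cols 9-10 z=5 -> covers; best now A (z=2)
  C: rows 4-5 cols 0-9 -> outside (col miss)
Winner: A at z=2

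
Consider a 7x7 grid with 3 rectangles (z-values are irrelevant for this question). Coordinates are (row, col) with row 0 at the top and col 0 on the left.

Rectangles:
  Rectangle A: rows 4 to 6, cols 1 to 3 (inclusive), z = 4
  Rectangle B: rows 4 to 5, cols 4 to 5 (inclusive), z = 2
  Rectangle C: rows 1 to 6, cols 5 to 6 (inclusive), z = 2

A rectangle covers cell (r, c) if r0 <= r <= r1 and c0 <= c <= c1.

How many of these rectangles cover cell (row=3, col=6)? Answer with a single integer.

Check cell (3,6):
  A: rows 4-6 cols 1-3 -> outside (row miss)
  B: rows 4-5 cols 4-5 -> outside (row miss)
  C: rows 1-6 cols 5-6 -> covers
Count covering = 1

Answer: 1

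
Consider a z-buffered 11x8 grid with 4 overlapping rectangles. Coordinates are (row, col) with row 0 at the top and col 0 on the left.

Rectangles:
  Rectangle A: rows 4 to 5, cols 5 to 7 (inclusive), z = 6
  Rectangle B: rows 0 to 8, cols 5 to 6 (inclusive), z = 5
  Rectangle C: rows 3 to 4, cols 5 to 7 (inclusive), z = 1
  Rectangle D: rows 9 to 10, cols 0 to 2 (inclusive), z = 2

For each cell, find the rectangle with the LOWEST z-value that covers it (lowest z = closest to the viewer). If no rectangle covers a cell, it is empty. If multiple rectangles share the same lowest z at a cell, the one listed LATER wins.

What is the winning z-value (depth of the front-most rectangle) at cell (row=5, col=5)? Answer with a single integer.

Check cell (5,5):
  A: rows 4-5 cols 5-7 z=6 -> covers; best now A (z=6)
  B: rows 0-8 cols 5-6 z=5 -> covers; best now B (z=5)
  C: rows 3-4 cols 5-7 -> outside (row miss)
  D: rows 9-10 cols 0-2 -> outside (row miss)
Winner: B at z=5

Answer: 5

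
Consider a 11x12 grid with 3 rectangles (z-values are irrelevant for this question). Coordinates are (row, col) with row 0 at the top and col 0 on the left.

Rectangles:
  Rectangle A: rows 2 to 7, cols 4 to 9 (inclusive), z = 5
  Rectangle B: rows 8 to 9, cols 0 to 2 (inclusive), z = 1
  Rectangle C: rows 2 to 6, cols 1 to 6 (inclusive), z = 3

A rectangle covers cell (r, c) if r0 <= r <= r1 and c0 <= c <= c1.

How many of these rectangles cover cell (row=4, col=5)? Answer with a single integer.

Answer: 2

Derivation:
Check cell (4,5):
  A: rows 2-7 cols 4-9 -> covers
  B: rows 8-9 cols 0-2 -> outside (row miss)
  C: rows 2-6 cols 1-6 -> covers
Count covering = 2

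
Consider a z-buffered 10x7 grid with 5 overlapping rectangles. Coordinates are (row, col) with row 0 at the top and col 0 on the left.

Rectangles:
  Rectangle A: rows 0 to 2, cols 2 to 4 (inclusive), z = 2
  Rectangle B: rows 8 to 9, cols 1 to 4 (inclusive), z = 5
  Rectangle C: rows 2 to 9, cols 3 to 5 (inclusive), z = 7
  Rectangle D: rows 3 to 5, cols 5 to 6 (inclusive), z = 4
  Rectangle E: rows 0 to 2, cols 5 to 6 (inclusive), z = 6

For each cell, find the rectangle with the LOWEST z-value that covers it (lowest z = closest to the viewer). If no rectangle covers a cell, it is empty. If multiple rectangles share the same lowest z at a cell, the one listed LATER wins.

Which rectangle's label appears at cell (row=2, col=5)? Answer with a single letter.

Answer: E

Derivation:
Check cell (2,5):
  A: rows 0-2 cols 2-4 -> outside (col miss)
  B: rows 8-9 cols 1-4 -> outside (row miss)
  C: rows 2-9 cols 3-5 z=7 -> covers; best now C (z=7)
  D: rows 3-5 cols 5-6 -> outside (row miss)
  E: rows 0-2 cols 5-6 z=6 -> covers; best now E (z=6)
Winner: E at z=6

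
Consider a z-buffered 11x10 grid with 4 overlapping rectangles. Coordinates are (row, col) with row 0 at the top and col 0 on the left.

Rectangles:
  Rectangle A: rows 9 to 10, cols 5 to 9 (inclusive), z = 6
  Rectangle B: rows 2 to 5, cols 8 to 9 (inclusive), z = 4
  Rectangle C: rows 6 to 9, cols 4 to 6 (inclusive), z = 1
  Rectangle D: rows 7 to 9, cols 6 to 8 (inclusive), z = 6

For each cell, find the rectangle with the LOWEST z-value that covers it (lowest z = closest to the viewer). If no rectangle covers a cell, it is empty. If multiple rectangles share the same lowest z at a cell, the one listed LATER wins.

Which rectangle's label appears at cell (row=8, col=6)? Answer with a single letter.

Check cell (8,6):
  A: rows 9-10 cols 5-9 -> outside (row miss)
  B: rows 2-5 cols 8-9 -> outside (row miss)
  C: rows 6-9 cols 4-6 z=1 -> covers; best now C (z=1)
  D: rows 7-9 cols 6-8 z=6 -> covers; best now C (z=1)
Winner: C at z=1

Answer: C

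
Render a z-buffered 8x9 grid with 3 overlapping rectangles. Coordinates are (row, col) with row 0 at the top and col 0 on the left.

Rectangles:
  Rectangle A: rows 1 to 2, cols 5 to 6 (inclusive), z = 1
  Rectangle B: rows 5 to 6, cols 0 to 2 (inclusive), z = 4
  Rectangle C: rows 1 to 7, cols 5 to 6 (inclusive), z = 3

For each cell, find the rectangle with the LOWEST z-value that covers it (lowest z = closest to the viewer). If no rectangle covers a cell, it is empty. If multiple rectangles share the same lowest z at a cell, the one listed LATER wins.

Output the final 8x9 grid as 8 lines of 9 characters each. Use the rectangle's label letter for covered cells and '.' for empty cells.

.........
.....AA..
.....AA..
.....CC..
.....CC..
BBB..CC..
BBB..CC..
.....CC..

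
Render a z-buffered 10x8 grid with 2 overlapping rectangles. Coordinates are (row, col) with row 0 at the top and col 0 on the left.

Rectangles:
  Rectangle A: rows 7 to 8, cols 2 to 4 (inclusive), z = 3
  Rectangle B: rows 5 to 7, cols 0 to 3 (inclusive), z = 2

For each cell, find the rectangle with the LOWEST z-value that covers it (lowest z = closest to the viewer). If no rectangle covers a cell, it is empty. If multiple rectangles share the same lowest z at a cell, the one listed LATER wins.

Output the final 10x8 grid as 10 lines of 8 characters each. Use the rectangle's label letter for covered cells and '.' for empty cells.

........
........
........
........
........
BBBB....
BBBB....
BBBBA...
..AAA...
........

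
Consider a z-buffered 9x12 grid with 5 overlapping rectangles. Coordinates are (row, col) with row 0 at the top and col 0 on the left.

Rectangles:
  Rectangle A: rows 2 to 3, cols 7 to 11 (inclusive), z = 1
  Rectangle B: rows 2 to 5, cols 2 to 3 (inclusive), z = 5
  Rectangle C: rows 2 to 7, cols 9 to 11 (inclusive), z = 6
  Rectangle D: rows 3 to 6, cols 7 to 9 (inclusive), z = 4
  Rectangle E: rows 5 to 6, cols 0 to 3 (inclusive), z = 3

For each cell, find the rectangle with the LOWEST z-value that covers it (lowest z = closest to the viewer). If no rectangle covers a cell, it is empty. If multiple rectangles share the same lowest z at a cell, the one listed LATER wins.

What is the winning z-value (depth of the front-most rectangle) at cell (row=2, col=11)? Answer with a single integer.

Check cell (2,11):
  A: rows 2-3 cols 7-11 z=1 -> covers; best now A (z=1)
  B: rows 2-5 cols 2-3 -> outside (col miss)
  C: rows 2-7 cols 9-11 z=6 -> covers; best now A (z=1)
  D: rows 3-6 cols 7-9 -> outside (row miss)
  E: rows 5-6 cols 0-3 -> outside (row miss)
Winner: A at z=1

Answer: 1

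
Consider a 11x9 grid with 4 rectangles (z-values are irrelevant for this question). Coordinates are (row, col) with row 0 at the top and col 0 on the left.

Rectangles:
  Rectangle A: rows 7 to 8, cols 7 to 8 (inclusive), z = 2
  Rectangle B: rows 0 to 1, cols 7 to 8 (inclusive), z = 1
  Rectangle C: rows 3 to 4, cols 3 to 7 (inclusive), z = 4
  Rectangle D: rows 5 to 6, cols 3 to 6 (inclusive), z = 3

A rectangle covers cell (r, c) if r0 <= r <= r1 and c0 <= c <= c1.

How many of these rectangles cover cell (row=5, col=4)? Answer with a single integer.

Answer: 1

Derivation:
Check cell (5,4):
  A: rows 7-8 cols 7-8 -> outside (row miss)
  B: rows 0-1 cols 7-8 -> outside (row miss)
  C: rows 3-4 cols 3-7 -> outside (row miss)
  D: rows 5-6 cols 3-6 -> covers
Count covering = 1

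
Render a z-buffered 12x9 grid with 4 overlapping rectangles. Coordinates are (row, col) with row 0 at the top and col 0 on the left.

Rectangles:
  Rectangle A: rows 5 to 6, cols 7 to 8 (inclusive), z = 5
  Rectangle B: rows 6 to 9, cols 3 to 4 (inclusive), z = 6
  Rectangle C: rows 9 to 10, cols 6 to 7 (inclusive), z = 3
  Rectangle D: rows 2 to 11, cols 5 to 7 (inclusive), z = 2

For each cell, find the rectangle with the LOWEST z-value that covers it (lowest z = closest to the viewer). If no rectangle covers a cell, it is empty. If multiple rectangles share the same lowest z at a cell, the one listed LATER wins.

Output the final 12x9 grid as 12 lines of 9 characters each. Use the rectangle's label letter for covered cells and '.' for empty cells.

.........
.........
.....DDD.
.....DDD.
.....DDD.
.....DDDA
...BBDDDA
...BBDDD.
...BBDDD.
...BBDDD.
.....DDD.
.....DDD.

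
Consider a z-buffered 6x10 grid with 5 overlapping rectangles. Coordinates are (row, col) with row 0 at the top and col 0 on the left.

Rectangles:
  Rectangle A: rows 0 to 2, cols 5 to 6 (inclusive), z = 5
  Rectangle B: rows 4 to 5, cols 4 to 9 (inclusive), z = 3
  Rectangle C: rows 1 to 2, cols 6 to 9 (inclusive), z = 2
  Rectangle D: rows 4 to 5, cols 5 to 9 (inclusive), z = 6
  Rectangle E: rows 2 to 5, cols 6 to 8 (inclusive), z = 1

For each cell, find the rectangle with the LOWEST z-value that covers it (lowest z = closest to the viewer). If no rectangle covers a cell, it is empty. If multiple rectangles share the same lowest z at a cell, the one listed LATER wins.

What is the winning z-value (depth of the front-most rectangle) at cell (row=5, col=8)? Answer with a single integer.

Answer: 1

Derivation:
Check cell (5,8):
  A: rows 0-2 cols 5-6 -> outside (row miss)
  B: rows 4-5 cols 4-9 z=3 -> covers; best now B (z=3)
  C: rows 1-2 cols 6-9 -> outside (row miss)
  D: rows 4-5 cols 5-9 z=6 -> covers; best now B (z=3)
  E: rows 2-5 cols 6-8 z=1 -> covers; best now E (z=1)
Winner: E at z=1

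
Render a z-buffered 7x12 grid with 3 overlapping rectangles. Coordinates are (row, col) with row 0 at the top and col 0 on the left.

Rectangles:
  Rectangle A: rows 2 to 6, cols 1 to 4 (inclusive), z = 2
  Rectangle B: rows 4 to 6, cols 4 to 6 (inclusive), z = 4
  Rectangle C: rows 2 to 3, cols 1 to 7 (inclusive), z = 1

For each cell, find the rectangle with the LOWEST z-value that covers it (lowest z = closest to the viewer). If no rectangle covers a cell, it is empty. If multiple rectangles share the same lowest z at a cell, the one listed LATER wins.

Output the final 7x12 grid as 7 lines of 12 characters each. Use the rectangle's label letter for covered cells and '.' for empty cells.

............
............
.CCCCCCC....
.CCCCCCC....
.AAAABB.....
.AAAABB.....
.AAAABB.....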